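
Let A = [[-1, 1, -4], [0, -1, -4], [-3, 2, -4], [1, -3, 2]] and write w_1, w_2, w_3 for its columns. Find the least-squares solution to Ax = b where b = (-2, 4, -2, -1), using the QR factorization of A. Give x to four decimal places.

x = (1.7607, 0.1368, -0.6111)

e_1 = w_1/‖w_1‖ = (-1, 0, -3, 1)/3.3166 = (-0.3015, 0.0000, -0.9045, 0.3015).
r_{12} = e_1·w_2 = -3.0151.
u_2 = w_2 + 3.0151·e_1 = (0.0909, -1.0000, -0.7273, -2.0909).
‖u_2‖ = 2.4309, so e_2 = (0.0374, -0.4114, -0.2992, -0.8602).
r_{13} = e_1·w_3 = 5.4272; r_{23} = e_2·w_3 = 0.9723.
u_3 = w_3 − 5.4272·e_1 − 0.9723·e_2 = (-2.4000, -3.6000, 1.2000, 1.2000).
‖u_3‖ = 4.6476, so e_3 = (-0.5164, -0.7746, 0.2582, 0.2582).
Qᵀb = (2.1106, -0.2618, -2.8402).
Back-substitute: x_3 = -2.8402/4.6476 = -0.6111.
x_2 = (-0.2618 − 0.9723·(-0.6111))/2.4309 = 0.1368.
x_1 = (2.1106 + 3.0151·0.1368 − 5.4272·(-0.6111))/3.3166 = 1.7607.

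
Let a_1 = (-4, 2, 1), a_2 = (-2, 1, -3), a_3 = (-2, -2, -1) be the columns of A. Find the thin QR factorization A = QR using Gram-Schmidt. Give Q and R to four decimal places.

Q = [[-0.8729, -0.1952, -0.4472], [0.4364, 0.0976, -0.8944], [0.2182, -0.9759, 0.0000]], R = [[4.5826, 1.5275, 0.6547], [0.0000, 3.4157, 1.1711], [0.0000, 0.0000, 2.6833]]

e_1 = a_1/‖a_1‖ = (-4, 2, 1)/4.5826 = (-0.8729, 0.4364, 0.2182).
r_{12} = e_1·a_2 = 1.5275.
u_2 = a_2 − 1.5275·e_1 = (-0.6667, 0.3333, -3.3333).
‖u_2‖ = 3.4157, so e_2 = (-0.1952, 0.0976, -0.9759).
r_{13} = e_1·a_3 = 0.6547; r_{23} = e_2·a_3 = 1.1711.
u_3 = a_3 − 0.6547·e_1 − 1.1711·e_2 = (-1.2000, -2.4000, 0.0000).
‖u_3‖ = 2.6833, so e_3 = (-0.4472, -0.8944, 0.0000).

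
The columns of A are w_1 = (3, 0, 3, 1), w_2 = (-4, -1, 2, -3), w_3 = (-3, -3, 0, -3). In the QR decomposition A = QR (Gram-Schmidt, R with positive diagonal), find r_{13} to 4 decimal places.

w_1 = (3, 0, 3, 1); ‖w_1‖ = 4.3589, so q_1 = (0.6882, 0.0000, 0.6882, 0.2294).
r_{13} = q_1·w_3 = -2.7530.

r_{13} = -2.7530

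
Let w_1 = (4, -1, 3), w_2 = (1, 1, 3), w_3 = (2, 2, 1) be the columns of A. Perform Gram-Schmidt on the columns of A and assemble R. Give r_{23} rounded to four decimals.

w_1 = (4, -1, 3); ‖w_1‖ = 5.0990, so q_1 = (0.7845, -0.1961, 0.5883).
q_1·w_2 = 0.7845·1 + (-0.1961)·1 + 0.5883·3 = 2.3534.
u_2 = w_2 − 2.3534·q_1 = (-0.8462, 1.4615, 1.6154).
‖u_2‖ = 2.3370, so q_2 = (-0.3621, 0.6254, 0.6912).
r_{23} = q_2·w_3 = 1.2179.

r_{23} = 1.2179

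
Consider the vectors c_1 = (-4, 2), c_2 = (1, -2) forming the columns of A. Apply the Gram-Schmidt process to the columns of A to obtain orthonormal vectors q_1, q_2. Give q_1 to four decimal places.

c_1 = (-4, 2); ‖c_1‖ = 4.4721, so q_1 = (-0.8944, 0.4472).

q_1 = (-0.8944, 0.4472)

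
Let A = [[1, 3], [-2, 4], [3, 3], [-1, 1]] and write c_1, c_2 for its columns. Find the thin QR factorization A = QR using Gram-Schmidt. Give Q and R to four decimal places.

Q = [[0.2582, 0.4774], [-0.5164, 0.7502], [0.7746, 0.4092], [-0.2582, 0.2046]], R = [[3.8730, 0.7746], [0.0000, 5.8652]]

e_1 = c_1/‖c_1‖ = (1, -2, 3, -1)/3.8730 = (0.2582, -0.5164, 0.7746, -0.2582).
r_{12} = e_1·c_2 = 0.7746.
u_2 = c_2 − 0.7746·e_1 = (2.8000, 4.4000, 2.4000, 1.2000).
‖u_2‖ = 5.8652, so e_2 = (0.4774, 0.7502, 0.4092, 0.2046).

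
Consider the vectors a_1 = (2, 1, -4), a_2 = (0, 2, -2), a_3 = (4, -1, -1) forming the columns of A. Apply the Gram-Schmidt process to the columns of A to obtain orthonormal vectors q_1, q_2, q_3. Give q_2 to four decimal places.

q_1 = a_1/‖a_1‖ = (2, 1, -4)/4.5826 = (0.4364, 0.2182, -0.8729).
r_{12} = q_1·a_2 = 2.1822.
u_2 = a_2 − 2.1822·q_1 = (-0.9524, 1.5238, -0.0952).
‖u_2‖ = 1.7995, so q_2 = (-0.5293, 0.8468, -0.0529).

q_2 = (-0.5293, 0.8468, -0.0529)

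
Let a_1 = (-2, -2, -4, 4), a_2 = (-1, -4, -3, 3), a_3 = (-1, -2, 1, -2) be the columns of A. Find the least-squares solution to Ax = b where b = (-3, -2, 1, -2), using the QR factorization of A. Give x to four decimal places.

e_1 = a_1/‖a_1‖ = (-2, -2, -4, 4)/6.3246 = (-0.3162, -0.3162, -0.6325, 0.6325).
r_{12} = e_1·a_2 = 5.3759.
u_2 = a_2 − 5.3759·e_1 = (0.7000, -2.3000, 0.4000, -0.4000).
‖u_2‖ = 2.4698, so e_2 = (0.2834, -0.9312, 0.1620, -0.1620).
r_{13} = e_1·a_3 = -0.9487; r_{23} = e_2·a_3 = 2.0649.
u_3 = a_3 + 0.9487·e_1 − 2.0649·e_2 = (-1.8852, -0.3770, 0.0656, -1.0656).
‖u_3‖ = 2.1991, so e_3 = (-0.8573, -0.1715, 0.0298, -0.4845).
Qᵀb = (-0.3162, 1.4981, 3.9137).
Back-substitute: x_3 = 3.9137/2.1991 = 1.7797.
x_2 = (1.4981 − 2.0649·1.7797)/2.4698 = -0.8814.
x_1 = (-0.3162 − 5.3759·(-0.8814) + 0.9487·1.7797)/6.3246 = 0.9661.

x = (0.9661, -0.8814, 1.7797)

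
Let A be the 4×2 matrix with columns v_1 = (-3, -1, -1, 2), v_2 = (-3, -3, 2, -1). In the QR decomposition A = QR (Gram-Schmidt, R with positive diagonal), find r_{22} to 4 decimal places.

v_1 = (-3, -1, -1, 2); ‖v_1‖ = 3.8730, so q_1 = (-0.7746, -0.2582, -0.2582, 0.5164).
q_1·v_2 = (-0.7746)·(-3) + (-0.2582)·(-3) + (-0.2582)·2 + 0.5164·(-1) = 2.0656.
u_2 = v_2 − 2.0656·q_1 = (-1.4000, -2.4667, 2.5333, -2.0667).
r_{22} = ‖u_2‖ = 4.3282.

r_{22} = 4.3282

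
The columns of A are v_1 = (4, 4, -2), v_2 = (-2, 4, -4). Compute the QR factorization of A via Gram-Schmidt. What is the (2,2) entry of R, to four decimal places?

v_1 = (4, 4, -2); ‖v_1‖ = 6.0000, so e_1 = (0.6667, 0.6667, -0.3333).
e_1·v_2 = 0.6667·(-2) + 0.6667·4 + (-0.3333)·(-4) = 2.6667.
u_2 = v_2 − 2.6667·e_1 = (-3.7778, 2.2222, -3.1111).
r_{22} = ‖u_2‖ = 5.3748.

r_{22} = 5.3748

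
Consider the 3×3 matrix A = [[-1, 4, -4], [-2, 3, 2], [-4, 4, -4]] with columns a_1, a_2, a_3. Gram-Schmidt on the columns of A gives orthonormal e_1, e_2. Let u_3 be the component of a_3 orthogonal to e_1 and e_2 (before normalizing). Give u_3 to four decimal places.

u_3 = (-1.2973, 3.8919, -1.6216)

e_1 = a_1/‖a_1‖ = (-1, -2, -4)/4.5826 = (-0.2182, -0.4364, -0.8729).
r_{12} = e_1·a_2 = -5.6737.
u_2 = a_2 + 5.6737·e_1 = (2.7619, 0.5238, -0.9524).
‖u_2‖ = 2.9681, so e_2 = (0.9305, 0.1765, -0.3209).
r_{13} = e_1·a_3 = 3.4915; r_{23} = e_2·a_3 = -2.0857.
u_3 = a_3 − 3.4915·e_1 + 2.0857·e_2 = (-1.2973, 3.8919, -1.6216).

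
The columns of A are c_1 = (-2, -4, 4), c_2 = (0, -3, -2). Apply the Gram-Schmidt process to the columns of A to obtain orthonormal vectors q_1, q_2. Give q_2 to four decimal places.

q_2 = (0.0627, -0.7212, -0.6899)

c_1 = (-2, -4, 4); ‖c_1‖ = 6.0000, so q_1 = (-0.3333, -0.6667, 0.6667).
q_1·c_2 = (-0.3333)·0 + (-0.6667)·(-3) + 0.6667·(-2) = 0.6667.
u_2 = c_2 − 0.6667·q_1 = (0.2222, -2.5556, -2.4444).
‖u_2‖ = 3.5434, so q_2 = (0.0627, -0.7212, -0.6899).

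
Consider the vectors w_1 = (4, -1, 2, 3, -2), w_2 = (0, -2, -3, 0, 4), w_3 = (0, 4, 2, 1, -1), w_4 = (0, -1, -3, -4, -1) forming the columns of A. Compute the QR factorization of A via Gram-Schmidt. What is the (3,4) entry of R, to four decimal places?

r_{34} = -2.9689

q_1 = w_1/‖w_1‖ = (4, -1, 2, 3, -2)/5.8310 = (0.6860, -0.1715, 0.3430, 0.5145, -0.3430).
r_{12} = q_1·w_2 = -2.0580.
u_2 = w_2 + 2.0580·q_1 = (1.4118, -2.3529, -2.2941, 1.0588, 3.2941).
‖u_2‖ = 4.9764, so q_2 = (0.2837, -0.4728, -0.4610, 0.2128, 0.6619).
r_{13} = q_1·w_3 = 0.8575; r_{23} = q_2·w_3 = -3.2624.
u_3 = w_3 − 0.8575·q_1 + 3.2624·q_2 = (0.3373, 2.6045, 0.2019, 1.2530, 1.4537).
‖u_3‖ = 3.2590, so q_3 = (0.1035, 0.7992, 0.0620, 0.3845, 0.4461).
r_{34} = q_3·w_4 = -2.9689.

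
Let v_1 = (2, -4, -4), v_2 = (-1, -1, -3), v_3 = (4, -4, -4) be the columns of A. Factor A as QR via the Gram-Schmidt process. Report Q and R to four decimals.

e_1 = v_1/‖v_1‖ = (2, -4, -4)/6.0000 = (0.3333, -0.6667, -0.6667).
r_{12} = e_1·v_2 = 2.3333.
u_2 = v_2 − 2.3333·e_1 = (-1.7778, 0.5556, -1.4444).
‖u_2‖ = 2.3570, so e_2 = (-0.7542, 0.2357, -0.6128).
r_{13} = e_1·v_3 = 6.6667; r_{23} = e_2·v_3 = -1.5085.
u_3 = v_3 − 6.6667·e_1 + 1.5085·e_2 = (0.6400, 0.8000, -0.4800).
‖u_3‖ = 1.1314, so e_3 = (0.5657, 0.7071, -0.4243).

Q = [[0.3333, -0.7542, 0.5657], [-0.6667, 0.2357, 0.7071], [-0.6667, -0.6128, -0.4243]], R = [[6.0000, 2.3333, 6.6667], [0.0000, 2.3570, -1.5085], [0.0000, 0.0000, 1.1314]]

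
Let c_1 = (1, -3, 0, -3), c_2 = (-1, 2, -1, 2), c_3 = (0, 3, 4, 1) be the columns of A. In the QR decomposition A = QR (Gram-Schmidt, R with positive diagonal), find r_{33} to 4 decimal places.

q_1 = c_1/‖c_1‖ = (1, -3, 0, -3)/4.3589 = (0.2294, -0.6882, 0.0000, -0.6882).
r_{12} = q_1·c_2 = -2.9824.
u_2 = c_2 + 2.9824·q_1 = (-0.3158, -0.0526, -1.0000, -0.0526).
‖u_2‖ = 1.0513, so q_2 = (-0.3004, -0.0501, -0.9512, -0.0501).
r_{13} = q_1·c_3 = -2.7530; r_{23} = q_2·c_3 = -4.0050.
u_3 = c_3 + 2.7530·q_1 + 4.0050·q_2 = (-0.5714, 0.9048, 0.1905, -1.0952).
r_{33} = ‖u_3‖ = 1.5430.

r_{33} = 1.5430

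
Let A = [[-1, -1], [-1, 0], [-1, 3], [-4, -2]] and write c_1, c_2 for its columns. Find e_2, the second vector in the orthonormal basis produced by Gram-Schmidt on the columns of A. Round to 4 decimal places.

e_2 = (-0.1967, 0.0908, 0.9530, -0.2118)

c_1 = (-1, -1, -1, -4); ‖c_1‖ = 4.3589, so e_1 = (-0.2294, -0.2294, -0.2294, -0.9177).
e_1·c_2 = (-0.2294)·(-1) + (-0.2294)·0 + (-0.2294)·3 + (-0.9177)·(-2) = 1.3765.
u_2 = c_2 − 1.3765·e_1 = (-0.6842, 0.3158, 3.3158, -0.7368).
‖u_2‖ = 3.4793, so e_2 = (-0.1967, 0.0908, 0.9530, -0.2118).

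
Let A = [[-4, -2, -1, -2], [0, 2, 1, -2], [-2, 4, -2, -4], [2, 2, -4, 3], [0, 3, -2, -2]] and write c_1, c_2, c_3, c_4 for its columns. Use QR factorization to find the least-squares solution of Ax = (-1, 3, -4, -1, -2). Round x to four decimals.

e_1 = c_1/‖c_1‖ = (-4, 0, -2, 2, 0)/4.8990 = (-0.8165, 0.0000, -0.4082, 0.4082, 0.0000).
r_{12} = e_1·c_2 = 0.8165.
u_2 = c_2 − 0.8165·e_1 = (-1.3333, 2.0000, 4.3333, 1.6667, 3.0000).
‖u_2‖ = 6.0277, so e_2 = (-0.2212, 0.3318, 0.7189, 0.2765, 0.4977).
r_{13} = e_1·c_3 = 0.0000; r_{23} = e_2·c_3 = -2.9862.
u_3 = c_3 + 0.0000·e_1 + 2.9862·e_2 = (-1.6606, 1.9908, 0.1468, -3.1743, -0.5138).
‖u_3‖ = 4.1331, so e_3 = (-0.4018, 0.4817, 0.0355, -0.7680, -0.1243).
r_{14} = e_1·c_4 = 4.4907; r_{24} = e_2·c_4 = -3.2627; r_{34} = e_3·c_4 = -2.3573.
u_4 = c_4 − 4.4907·e_1 + 3.2627·e_2 + 2.3573·e_3 = (-0.0021, 0.2180, 0.2626, 0.2583, -0.6692).
‖u_4‖ = 0.7944, so e_4 = (-0.0027, 0.2745, 0.3306, 0.3252, -0.8424).
Qᵀb = (2.0412, -2.9309, 2.7214, 0.8633).
Back-substitute: x_4 = 0.8633/0.7944 = 1.0868.
x_3 = (2.7214 + 2.3573·1.0868)/4.1331 = 1.2783.
x_2 = (-2.9309 + 2.9862·1.2783 + 3.2627·1.0868)/6.0277 = 0.7353.
x_1 = (2.0412 − 0.8165·0.7353 + 0.0000·1.2783 − 4.4907·1.0868)/4.8990 = -0.7021.

x = (-0.7021, 0.7353, 1.2783, 1.0868)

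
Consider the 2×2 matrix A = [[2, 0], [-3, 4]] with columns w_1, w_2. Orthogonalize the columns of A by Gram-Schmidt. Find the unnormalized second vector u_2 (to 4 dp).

u_2 = (1.8462, 1.2308)

w_1 = (2, -3); ‖w_1‖ = 3.6056, so q_1 = (0.5547, -0.8321).
q_1·w_2 = 0.5547·0 + (-0.8321)·4 = -3.3282.
u_2 = w_2 + 3.3282·q_1 = (1.8462, 1.2308).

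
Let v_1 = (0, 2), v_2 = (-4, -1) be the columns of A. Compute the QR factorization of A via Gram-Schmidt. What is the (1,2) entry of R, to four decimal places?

r_{12} = -1.0000

v_1 = (0, 2); ‖v_1‖ = 2.0000, so e_1 = (0.0000, 1.0000).
r_{12} = e_1·v_2 = -1.0000.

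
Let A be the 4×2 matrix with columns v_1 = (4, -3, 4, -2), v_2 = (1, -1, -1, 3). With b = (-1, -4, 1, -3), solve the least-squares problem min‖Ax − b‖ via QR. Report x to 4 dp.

x = (0.3672, -0.4915)

v_1 = (4, -3, 4, -2); ‖v_1‖ = 6.7082, so q_1 = (0.5963, -0.4472, 0.5963, -0.2981).
q_1·v_2 = 0.5963·1 + (-0.4472)·(-1) + 0.5963·(-1) + (-0.2981)·3 = -0.4472.
u_2 = v_2 + 0.4472·q_1 = (1.2667, -1.2000, -0.7333, 2.8667).
‖u_2‖ = 3.4351, so q_2 = (0.3687, -0.3493, -0.2135, 0.8345).
Qᵀb = (2.6833, -1.6884).
Back-substitute: x_2 = -1.6884/3.4351 = -0.4915.
x_1 = (2.6833 + 0.4472·(-0.4915))/6.7082 = 0.3672.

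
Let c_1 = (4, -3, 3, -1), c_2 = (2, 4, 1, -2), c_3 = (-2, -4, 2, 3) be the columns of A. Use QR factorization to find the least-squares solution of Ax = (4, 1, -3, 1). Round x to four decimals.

c_1 = (4, -3, 3, -1); ‖c_1‖ = 5.9161, so e_1 = (0.6761, -0.5071, 0.5071, -0.1690).
e_1·c_2 = 0.6761·2 + (-0.5071)·4 + 0.5071·1 + (-0.1690)·(-2) = 0.1690.
u_2 = c_2 − 0.1690·e_1 = (1.8857, 4.0857, 0.9143, -1.9714).
‖u_2‖ = 4.9971, so e_2 = (0.3774, 0.8176, 0.1830, -0.3945).
e_1·c_3 = 0.6761·(-2) + (-0.5071)·(-4) + 0.5071·2 + (-0.1690)·3 = 1.1832; e_2·c_3 = 0.3774·(-2) + 0.8176·(-4) + 0.1830·2 + (-0.3945)·3 = -4.8428.
u_3 = c_3 − 1.1832·e_1 + 4.8428·e_2 = (-0.9725, 0.5595, 2.2860, 1.2895).
‖u_3‖ = 2.8544, so e_3 = (-0.3407, 0.1960, 0.8009, 0.4517).
Qᵀb = (0.5071, 1.3836, -3.1178).
Back-substitute: x_3 = -3.1178/2.8544 = -1.0923.
x_2 = (1.3836 + 4.8428·(-1.0923))/4.9971 = -0.7816.
x_1 = (0.5071 − 0.1690·(-0.7816) − 1.1832·(-1.0923))/5.9161 = 0.3265.

x = (0.3265, -0.7816, -1.0923)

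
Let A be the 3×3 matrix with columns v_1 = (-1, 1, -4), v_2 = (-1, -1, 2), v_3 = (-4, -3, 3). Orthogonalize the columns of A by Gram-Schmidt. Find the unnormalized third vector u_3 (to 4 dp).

u_3 = (0.1818, -0.5455, -0.1818)

v_1 = (-1, 1, -4); ‖v_1‖ = 4.2426, so e_1 = (-0.2357, 0.2357, -0.9428).
e_1·v_2 = (-0.2357)·(-1) + 0.2357·(-1) + (-0.9428)·2 = -1.8856.
u_2 = v_2 + 1.8856·e_1 = (-1.4444, -0.5556, 0.2222).
‖u_2‖ = 1.5635, so e_2 = (-0.9239, -0.3553, 0.1421).
e_1·v_3 = (-0.2357)·(-4) + 0.2357·(-3) + (-0.9428)·3 = -2.5927; e_2·v_3 = (-0.9239)·(-4) + (-0.3553)·(-3) + 0.1421·3 = 5.1879.
u_3 = v_3 + 2.5927·e_1 − 5.1879·e_2 = (0.1818, -0.5455, -0.1818).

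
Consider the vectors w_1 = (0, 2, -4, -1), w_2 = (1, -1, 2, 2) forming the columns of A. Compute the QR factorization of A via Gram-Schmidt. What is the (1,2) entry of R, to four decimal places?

e_1 = w_1/‖w_1‖ = (0, 2, -4, -1)/4.5826 = (0.0000, 0.4364, -0.8729, -0.2182).
r_{12} = e_1·w_2 = -2.6186.

r_{12} = -2.6186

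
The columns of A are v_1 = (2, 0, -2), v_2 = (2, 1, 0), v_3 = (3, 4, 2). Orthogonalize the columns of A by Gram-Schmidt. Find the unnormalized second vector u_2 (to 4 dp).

u_2 = (1.0000, 1.0000, 1.0000)

e_1 = v_1/‖v_1‖ = (2, 0, -2)/2.8284 = (0.7071, 0.0000, -0.7071).
r_{12} = e_1·v_2 = 1.4142.
u_2 = v_2 − 1.4142·e_1 = (1.0000, 1.0000, 1.0000).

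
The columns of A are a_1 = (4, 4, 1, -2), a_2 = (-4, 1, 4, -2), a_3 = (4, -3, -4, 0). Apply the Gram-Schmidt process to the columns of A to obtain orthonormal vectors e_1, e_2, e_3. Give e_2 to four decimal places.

e_2 = (-0.5900, 0.2369, 0.6794, -0.3665)

a_1 = (4, 4, 1, -2); ‖a_1‖ = 6.0828, so e_1 = (0.6576, 0.6576, 0.1644, -0.3288).
e_1·a_2 = 0.6576·(-4) + 0.6576·1 + 0.1644·4 + (-0.3288)·(-2) = -0.6576.
u_2 = a_2 + 0.6576·e_1 = (-3.5676, 1.4324, 4.1081, -2.2162).
‖u_2‖ = 6.0471, so e_2 = (-0.5900, 0.2369, 0.6794, -0.3665).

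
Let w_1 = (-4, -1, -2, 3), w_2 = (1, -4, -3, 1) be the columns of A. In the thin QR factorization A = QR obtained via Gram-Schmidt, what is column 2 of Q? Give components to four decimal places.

w_1 = (-4, -1, -2, 3); ‖w_1‖ = 5.4772, so e_1 = (-0.7303, -0.1826, -0.3651, 0.5477).
e_1·w_2 = (-0.7303)·1 + (-0.1826)·(-4) + (-0.3651)·(-3) + 0.5477·1 = 1.6432.
u_2 = w_2 − 1.6432·e_1 = (2.2000, -3.7000, -2.4000, 0.1000).
‖u_2‖ = 4.9295, so e_2 = (0.4463, -0.7506, -0.4869, 0.0203).

e_2 = (0.4463, -0.7506, -0.4869, 0.0203)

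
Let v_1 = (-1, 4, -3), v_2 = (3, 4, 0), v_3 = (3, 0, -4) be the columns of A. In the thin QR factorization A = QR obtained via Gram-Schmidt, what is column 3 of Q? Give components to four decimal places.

q_3 = (0.5472, -0.4104, -0.7295)

v_1 = (-1, 4, -3); ‖v_1‖ = 5.0990, so q_1 = (-0.1961, 0.7845, -0.5883).
q_1·v_2 = (-0.1961)·3 + 0.7845·4 + (-0.5883)·0 = 2.5495.
u_2 = v_2 − 2.5495·q_1 = (3.5000, 2.0000, 1.5000).
‖u_2‖ = 4.3012, so q_2 = (0.8137, 0.4650, 0.3487).
q_1·v_3 = (-0.1961)·3 + 0.7845·0 + (-0.5883)·(-4) = 1.7650; q_2·v_3 = 0.8137·3 + 0.4650·0 + 0.3487·(-4) = 1.0462.
u_3 = v_3 − 1.7650·q_1 − 1.0462·q_2 = (2.4948, -1.8711, -3.3264).
‖u_3‖ = 4.5596, so q_3 = (0.5472, -0.4104, -0.7295).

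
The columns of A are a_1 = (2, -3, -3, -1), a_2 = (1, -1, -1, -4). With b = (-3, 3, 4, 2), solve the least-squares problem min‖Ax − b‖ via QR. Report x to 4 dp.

a_1 = (2, -3, -3, -1); ‖a_1‖ = 4.7958, so e_1 = (0.4170, -0.6255, -0.6255, -0.2085).
e_1·a_2 = 0.4170·1 + (-0.6255)·(-1) + (-0.6255)·(-1) + (-0.2085)·(-4) = 2.5022.
u_2 = a_2 − 2.5022·e_1 = (-0.0435, 0.5652, 0.5652, -3.4783).
‖u_2‖ = 3.5692, so e_2 = (-0.0122, 0.1584, 0.1584, -0.9745).
Qᵀb = (-6.0469, -0.8040).
Back-substitute: x_2 = -0.8040/3.5692 = -0.2253.
x_1 = (-6.0469 − 2.5022·(-0.2253))/4.7958 = -1.1433.

x = (-1.1433, -0.2253)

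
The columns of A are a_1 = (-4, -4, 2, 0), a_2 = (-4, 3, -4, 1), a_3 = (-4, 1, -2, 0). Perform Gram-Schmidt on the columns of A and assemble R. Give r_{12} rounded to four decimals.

r_{12} = -0.6667

e_1 = a_1/‖a_1‖ = (-4, -4, 2, 0)/6.0000 = (-0.6667, -0.6667, 0.3333, 0.0000).
r_{12} = e_1·a_2 = -0.6667.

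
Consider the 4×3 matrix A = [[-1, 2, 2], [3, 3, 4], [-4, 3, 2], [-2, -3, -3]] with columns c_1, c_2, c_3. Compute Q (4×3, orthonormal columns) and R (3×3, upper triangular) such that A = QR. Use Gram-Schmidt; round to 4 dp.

q_1 = c_1/‖c_1‖ = (-1, 3, -4, -2)/5.4772 = (-0.1826, 0.5477, -0.7303, -0.3651).
r_{12} = q_1·c_2 = 0.1826.
u_2 = c_2 − 0.1826·q_1 = (2.0333, 2.9000, 3.1333, -2.9333).
‖u_2‖ = 5.5648, so q_2 = (0.3654, 0.5211, 0.5631, -0.5271).
r_{13} = q_1·c_3 = 1.4606; r_{23} = q_2·c_3 = 5.5228.
u_3 = c_3 − 1.4606·q_1 − 5.5228·q_2 = (0.2487, 0.3219, -0.0431, 0.4446).
‖u_3‖ = 0.6041, so q_3 = (0.4116, 0.5328, -0.0713, 0.7359).

Q = [[-0.1826, 0.3654, 0.4116], [0.5477, 0.5211, 0.5328], [-0.7303, 0.5631, -0.0713], [-0.3651, -0.5271, 0.7359]], R = [[5.4772, 0.1826, 1.4606], [0.0000, 5.5648, 5.5228], [0.0000, 0.0000, 0.6041]]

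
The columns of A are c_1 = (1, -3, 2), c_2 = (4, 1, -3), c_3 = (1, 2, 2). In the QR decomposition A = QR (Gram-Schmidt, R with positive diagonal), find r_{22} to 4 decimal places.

r_{22} = 4.9208

c_1 = (1, -3, 2); ‖c_1‖ = 3.7417, so q_1 = (0.2673, -0.8018, 0.5345).
q_1·c_2 = 0.2673·4 + (-0.8018)·1 + 0.5345·(-3) = -1.3363.
u_2 = c_2 + 1.3363·q_1 = (4.3571, -0.0714, -2.2857).
r_{22} = ‖u_2‖ = 4.9208.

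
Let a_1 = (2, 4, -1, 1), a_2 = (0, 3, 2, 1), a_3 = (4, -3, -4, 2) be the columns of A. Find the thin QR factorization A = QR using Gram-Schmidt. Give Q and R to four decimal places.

Q = [[0.4264, -0.3430, 0.5049], [0.8528, 0.3430, -0.3863], [-0.2132, 0.8575, 0.2078], [0.2132, 0.1715, 0.7434]], R = [[4.6904, 2.3452, 0.4264], [0.0000, 2.9155, -5.4880], [0.0000, 0.0000, 3.8341]]

q_1 = a_1/‖a_1‖ = (2, 4, -1, 1)/4.6904 = (0.4264, 0.8528, -0.2132, 0.2132).
r_{12} = q_1·a_2 = 2.3452.
u_2 = a_2 − 2.3452·q_1 = (-1.0000, 1.0000, 2.5000, 0.5000).
‖u_2‖ = 2.9155, so q_2 = (-0.3430, 0.3430, 0.8575, 0.1715).
r_{13} = q_1·a_3 = 0.4264; r_{23} = q_2·a_3 = -5.4880.
u_3 = a_3 − 0.4264·q_1 + 5.4880·q_2 = (1.9358, -1.4813, 0.7968, 2.8503).
‖u_3‖ = 3.8341, so q_3 = (0.5049, -0.3863, 0.2078, 0.7434).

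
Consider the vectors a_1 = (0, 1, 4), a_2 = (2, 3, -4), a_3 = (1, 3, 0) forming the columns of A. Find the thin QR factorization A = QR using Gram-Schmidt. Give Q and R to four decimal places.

Q = [[0.0000, 0.4581, -0.8889], [0.2425, 0.8623, 0.4444], [0.9701, -0.2156, -0.1111]], R = [[4.1231, -3.1530, 0.7276], [0.0000, 4.3656, 3.0452], [0.0000, 0.0000, 0.4444]]

e_1 = a_1/‖a_1‖ = (0, 1, 4)/4.1231 = (0.0000, 0.2425, 0.9701).
r_{12} = e_1·a_2 = -3.1530.
u_2 = a_2 + 3.1530·e_1 = (2.0000, 3.7647, -0.9412).
‖u_2‖ = 4.3656, so e_2 = (0.4581, 0.8623, -0.2156).
r_{13} = e_1·a_3 = 0.7276; r_{23} = e_2·a_3 = 3.0452.
u_3 = a_3 − 0.7276·e_1 − 3.0452·e_2 = (-0.3951, 0.1975, -0.0494).
‖u_3‖ = 0.4444, so e_3 = (-0.8889, 0.4444, -0.1111).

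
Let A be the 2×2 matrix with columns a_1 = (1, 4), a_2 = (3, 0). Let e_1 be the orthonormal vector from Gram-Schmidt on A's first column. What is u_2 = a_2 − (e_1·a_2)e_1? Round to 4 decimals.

e_1 = a_1/‖a_1‖ = (1, 4)/4.1231 = (0.2425, 0.9701).
r_{12} = e_1·a_2 = 0.7276.
u_2 = a_2 − 0.7276·e_1 = (2.8235, -0.7059).

u_2 = (2.8235, -0.7059)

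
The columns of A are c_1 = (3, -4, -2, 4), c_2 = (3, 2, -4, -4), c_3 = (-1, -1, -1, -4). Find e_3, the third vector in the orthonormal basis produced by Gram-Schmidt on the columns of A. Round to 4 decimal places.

e_3 = (-0.3428, -0.7587, -0.0899, -0.5466)

c_1 = (3, -4, -2, 4); ‖c_1‖ = 6.7082, so e_1 = (0.4472, -0.5963, -0.2981, 0.5963).
e_1·c_2 = 0.4472·3 + (-0.5963)·2 + (-0.2981)·(-4) + 0.5963·(-4) = -1.0435.
u_2 = c_2 + 1.0435·e_1 = (3.4667, 1.3778, -4.3111, -3.3778).
‖u_2‖ = 6.6265, so e_2 = (0.5231, 0.2079, -0.6506, -0.5097).
e_1·c_3 = 0.4472·(-1) + (-0.5963)·(-1) + (-0.2981)·(-1) + 0.5963·(-4) = -1.9379; e_2·c_3 = 0.5231·(-1) + 0.2079·(-1) + (-0.6506)·(-1) + (-0.5097)·(-4) = 1.9585.
u_3 = c_3 + 1.9379·e_1 − 1.9585·e_2 = (-1.1579, -2.5628, -0.3036, -1.8462).
‖u_3‖ = 3.3777, so e_3 = (-0.3428, -0.7587, -0.0899, -0.5466).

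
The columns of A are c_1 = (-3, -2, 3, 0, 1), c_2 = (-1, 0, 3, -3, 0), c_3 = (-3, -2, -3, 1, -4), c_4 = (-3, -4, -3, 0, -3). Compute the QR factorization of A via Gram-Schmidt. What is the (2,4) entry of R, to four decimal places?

c_1 = (-3, -2, 3, 0, 1); ‖c_1‖ = 4.7958, so e_1 = (-0.6255, -0.4170, 0.6255, 0.0000, 0.2085).
e_1·c_2 = (-0.6255)·(-1) + (-0.4170)·0 + 0.6255·3 + 0.0000·(-3) + 0.2085·0 = 2.5022.
u_2 = c_2 − 2.5022·e_1 = (0.5652, 1.0435, 1.4348, -3.0000, -0.5217).
‖u_2‖ = 3.5692, so e_2 = (0.1584, 0.2924, 0.4020, -0.8405, -0.1462).
r_{24} = e_2·c_4 = -2.4119.

r_{24} = -2.4119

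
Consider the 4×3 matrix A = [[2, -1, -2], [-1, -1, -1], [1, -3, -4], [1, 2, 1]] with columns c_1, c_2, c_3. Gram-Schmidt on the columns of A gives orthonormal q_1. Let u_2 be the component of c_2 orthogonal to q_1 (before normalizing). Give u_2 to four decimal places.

c_1 = (2, -1, 1, 1); ‖c_1‖ = 2.6458, so q_1 = (0.7559, -0.3780, 0.3780, 0.3780).
q_1·c_2 = 0.7559·(-1) + (-0.3780)·(-1) + 0.3780·(-3) + 0.3780·2 = -0.7559.
u_2 = c_2 + 0.7559·q_1 = (-0.4286, -1.2857, -2.7143, 2.2857).

u_2 = (-0.4286, -1.2857, -2.7143, 2.2857)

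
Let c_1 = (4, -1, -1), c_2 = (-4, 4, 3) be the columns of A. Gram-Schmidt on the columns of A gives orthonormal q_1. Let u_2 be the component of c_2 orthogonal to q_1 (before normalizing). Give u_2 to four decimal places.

q_1 = c_1/‖c_1‖ = (4, -1, -1)/4.2426 = (0.9428, -0.2357, -0.2357).
r_{12} = q_1·c_2 = -5.4212.
u_2 = c_2 + 5.4212·q_1 = (1.1111, 2.7222, 1.7222).

u_2 = (1.1111, 2.7222, 1.7222)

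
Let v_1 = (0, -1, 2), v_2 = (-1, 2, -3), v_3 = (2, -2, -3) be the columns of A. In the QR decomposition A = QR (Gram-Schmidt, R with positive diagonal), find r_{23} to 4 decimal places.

r_{23} = -3.1038

v_1 = (0, -1, 2); ‖v_1‖ = 2.2361, so e_1 = (0.0000, -0.4472, 0.8944).
e_1·v_2 = 0.0000·(-1) + (-0.4472)·2 + 0.8944·(-3) = -3.5777.
u_2 = v_2 + 3.5777·e_1 = (-1.0000, 0.4000, 0.2000).
‖u_2‖ = 1.0954, so e_2 = (-0.9129, 0.3651, 0.1826).
r_{23} = e_2·v_3 = -3.1038.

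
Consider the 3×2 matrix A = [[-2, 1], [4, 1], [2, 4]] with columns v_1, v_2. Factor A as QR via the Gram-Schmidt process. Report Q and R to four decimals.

q_1 = v_1/‖v_1‖ = (-2, 4, 2)/4.8990 = (-0.4082, 0.8165, 0.4082).
r_{12} = q_1·v_2 = 2.0412.
u_2 = v_2 − 2.0412·q_1 = (1.8333, -0.6667, 3.1667).
‖u_2‖ = 3.7193, so q_2 = (0.4929, -0.1792, 0.8514).

Q = [[-0.4082, 0.4929], [0.8165, -0.1792], [0.4082, 0.8514]], R = [[4.8990, 2.0412], [0.0000, 3.7193]]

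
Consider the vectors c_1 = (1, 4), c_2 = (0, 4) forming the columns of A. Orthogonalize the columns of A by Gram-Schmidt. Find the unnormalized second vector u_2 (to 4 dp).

c_1 = (1, 4); ‖c_1‖ = 4.1231, so e_1 = (0.2425, 0.9701).
e_1·c_2 = 0.2425·0 + 0.9701·4 = 3.8806.
u_2 = c_2 − 3.8806·e_1 = (-0.9412, 0.2353).

u_2 = (-0.9412, 0.2353)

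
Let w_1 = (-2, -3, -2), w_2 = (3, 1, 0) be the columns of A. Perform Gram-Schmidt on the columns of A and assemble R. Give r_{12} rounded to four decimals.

r_{12} = -2.1828

w_1 = (-2, -3, -2); ‖w_1‖ = 4.1231, so e_1 = (-0.4851, -0.7276, -0.4851).
r_{12} = e_1·w_2 = -2.1828.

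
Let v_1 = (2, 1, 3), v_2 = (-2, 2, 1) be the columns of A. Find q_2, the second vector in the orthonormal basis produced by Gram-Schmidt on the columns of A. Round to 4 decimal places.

v_1 = (2, 1, 3); ‖v_1‖ = 3.7417, so q_1 = (0.5345, 0.2673, 0.8018).
q_1·v_2 = 0.5345·(-2) + 0.2673·2 + 0.8018·1 = 0.2673.
u_2 = v_2 − 0.2673·q_1 = (-2.1429, 1.9286, 0.7857).
‖u_2‖ = 2.9881, so q_2 = (-0.7171, 0.6454, 0.2630).

q_2 = (-0.7171, 0.6454, 0.2630)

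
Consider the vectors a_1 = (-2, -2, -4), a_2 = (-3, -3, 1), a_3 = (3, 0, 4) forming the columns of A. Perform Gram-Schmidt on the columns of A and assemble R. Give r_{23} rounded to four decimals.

r_{23} = 0.5774

e_1 = a_1/‖a_1‖ = (-2, -2, -4)/4.8990 = (-0.4082, -0.4082, -0.8165).
r_{12} = e_1·a_2 = 1.6330.
u_2 = a_2 − 1.6330·e_1 = (-2.3333, -2.3333, 2.3333).
‖u_2‖ = 4.0415, so e_2 = (-0.5774, -0.5774, 0.5774).
r_{23} = e_2·a_3 = 0.5774.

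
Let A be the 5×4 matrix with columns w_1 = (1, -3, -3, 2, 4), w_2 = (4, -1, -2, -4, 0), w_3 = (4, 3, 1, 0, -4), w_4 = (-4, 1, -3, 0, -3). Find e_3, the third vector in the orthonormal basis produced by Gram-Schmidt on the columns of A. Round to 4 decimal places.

e_3 = (0.6677, 0.2983, -0.0473, 0.6168, -0.2871)

w_1 = (1, -3, -3, 2, 4); ‖w_1‖ = 6.2450, so e_1 = (0.1601, -0.4804, -0.4804, 0.3203, 0.6405).
e_1·w_2 = 0.1601·4 + (-0.4804)·(-1) + (-0.4804)·(-2) + 0.3203·(-4) + 0.6405·0 = 0.8006.
u_2 = w_2 − 0.8006·e_1 = (3.8718, -0.6154, -1.6154, -4.2564, -0.5128).
‖u_2‖ = 6.0298, so e_2 = (0.6421, -0.1021, -0.2679, -0.7059, -0.0850).
e_1·w_3 = 0.1601·4 + (-0.4804)·3 + (-0.4804)·1 + 0.3203·0 + 0.6405·(-4) = -3.8431; e_2·w_3 = 0.6421·4 + (-0.1021)·3 + (-0.2679)·1 + (-0.7059)·0 + (-0.0850)·(-4) = 2.3345.
u_3 = w_3 + 3.8431·e_1 − 2.3345·e_2 = (3.1164, 1.3921, -0.2207, 2.8787, -1.3399).
‖u_3‖ = 4.6670, so e_3 = (0.6677, 0.2983, -0.0473, 0.6168, -0.2871).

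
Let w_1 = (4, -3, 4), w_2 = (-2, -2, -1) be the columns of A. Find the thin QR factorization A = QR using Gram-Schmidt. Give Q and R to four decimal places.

w_1 = (4, -3, 4); ‖w_1‖ = 6.4031, so e_1 = (0.6247, -0.4685, 0.6247).
e_1·w_2 = 0.6247·(-2) + (-0.4685)·(-2) + 0.6247·(-1) = -0.9370.
u_2 = w_2 + 0.9370·e_1 = (-1.4146, -2.4390, -0.4146).
‖u_2‖ = 2.8499, so e_2 = (-0.4964, -0.8558, -0.1455).

Q = [[0.6247, -0.4964], [-0.4685, -0.8558], [0.6247, -0.1455]], R = [[6.4031, -0.9370], [0.0000, 2.8499]]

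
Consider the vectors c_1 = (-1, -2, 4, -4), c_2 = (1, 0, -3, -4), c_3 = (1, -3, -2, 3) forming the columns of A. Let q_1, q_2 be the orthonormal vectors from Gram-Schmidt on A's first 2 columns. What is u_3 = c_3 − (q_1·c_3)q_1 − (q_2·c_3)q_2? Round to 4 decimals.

c_1 = (-1, -2, 4, -4); ‖c_1‖ = 6.0828, so q_1 = (-0.1644, -0.3288, 0.6576, -0.6576).
q_1·c_2 = (-0.1644)·1 + (-0.3288)·0 + 0.6576·(-3) + (-0.6576)·(-4) = 0.4932.
u_2 = c_2 − 0.4932·q_1 = (1.0811, 0.1622, -3.3243, -3.6757).
‖u_2‖ = 5.0751, so q_2 = (0.2130, 0.0320, -0.6550, -0.7243).
q_1·c_3 = (-0.1644)·1 + (-0.3288)·(-3) + 0.6576·(-2) + (-0.6576)·3 = -2.4660; q_2·c_3 = 0.2130·1 + 0.0320·(-3) + (-0.6550)·(-2) + (-0.7243)·3 = -0.7456.
u_3 = c_3 + 2.4660·q_1 + 0.7456·q_2 = (0.7534, -3.7870, -0.8667, 0.8384).

u_3 = (0.7534, -3.7870, -0.8667, 0.8384)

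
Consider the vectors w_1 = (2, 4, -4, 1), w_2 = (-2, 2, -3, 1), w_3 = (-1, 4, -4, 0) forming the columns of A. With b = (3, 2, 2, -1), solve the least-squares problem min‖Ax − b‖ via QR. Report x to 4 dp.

e_1 = w_1/‖w_1‖ = (2, 4, -4, 1)/6.0828 = (0.3288, 0.6576, -0.6576, 0.1644).
r_{12} = e_1·w_2 = 2.7948.
u_2 = w_2 − 2.7948·e_1 = (-2.9189, 0.1622, -1.1622, 0.5405).
‖u_2‖ = 3.1921, so e_2 = (-0.9144, 0.0508, -0.3641, 0.1693).
r_{13} = e_1·w_3 = 4.9320; r_{23} = e_2·w_3 = 2.5740.
u_3 = w_3 − 4.9320·e_1 − 2.5740·e_2 = (-0.2679, 0.6260, 0.1804, -1.2467).
‖u_3‖ = 1.4319, so e_3 = (-0.1871, 0.4372, 0.1260, -0.8706).
Qᵀb = (0.8220, -3.5392, 1.4356).
Back-substitute: x_3 = 1.4356/1.4319 = 1.0026.
x_2 = (-3.5392 − 2.5740·1.0026)/3.1921 = -1.9172.
x_1 = (0.8220 − 2.7948·(-1.9172) − 4.9320·1.0026)/6.0828 = 0.2031.

x = (0.2031, -1.9172, 1.0026)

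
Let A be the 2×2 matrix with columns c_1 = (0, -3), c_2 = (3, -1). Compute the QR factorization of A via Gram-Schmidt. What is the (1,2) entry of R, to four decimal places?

r_{12} = 1.0000

c_1 = (0, -3); ‖c_1‖ = 3.0000, so q_1 = (0.0000, -1.0000).
r_{12} = q_1·c_2 = 1.0000.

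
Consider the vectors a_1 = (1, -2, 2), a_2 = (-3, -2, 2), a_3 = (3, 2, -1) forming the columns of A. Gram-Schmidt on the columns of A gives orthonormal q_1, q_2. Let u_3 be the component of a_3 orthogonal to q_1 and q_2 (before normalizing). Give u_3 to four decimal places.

u_3 = (0.0000, 0.5000, 0.5000)

a_1 = (1, -2, 2); ‖a_1‖ = 3.0000, so q_1 = (0.3333, -0.6667, 0.6667).
q_1·a_2 = 0.3333·(-3) + (-0.6667)·(-2) + 0.6667·2 = 1.6667.
u_2 = a_2 − 1.6667·q_1 = (-3.5556, -0.8889, 0.8889).
‖u_2‖ = 3.7712, so q_2 = (-0.9428, -0.2357, 0.2357).
q_1·a_3 = 0.3333·3 + (-0.6667)·2 + 0.6667·(-1) = -1.0000; q_2·a_3 = (-0.9428)·3 + (-0.2357)·2 + 0.2357·(-1) = -3.5355.
u_3 = a_3 + 1.0000·q_1 + 3.5355·q_2 = (0.0000, 0.5000, 0.5000).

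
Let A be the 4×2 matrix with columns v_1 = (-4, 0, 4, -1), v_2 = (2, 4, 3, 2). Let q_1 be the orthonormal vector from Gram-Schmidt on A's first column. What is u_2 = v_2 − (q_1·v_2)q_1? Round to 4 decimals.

u_2 = (2.2424, 4.0000, 2.7576, 2.0606)

q_1 = v_1/‖v_1‖ = (-4, 0, 4, -1)/5.7446 = (-0.6963, 0.0000, 0.6963, -0.1741).
r_{12} = q_1·v_2 = 0.3482.
u_2 = v_2 − 0.3482·q_1 = (2.2424, 4.0000, 2.7576, 2.0606).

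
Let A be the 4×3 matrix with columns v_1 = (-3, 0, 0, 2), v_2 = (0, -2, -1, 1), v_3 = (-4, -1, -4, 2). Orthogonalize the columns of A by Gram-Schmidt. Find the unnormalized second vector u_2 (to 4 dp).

v_1 = (-3, 0, 0, 2); ‖v_1‖ = 3.6056, so q_1 = (-0.8321, 0.0000, 0.0000, 0.5547).
q_1·v_2 = (-0.8321)·0 + 0.0000·(-2) + 0.0000·(-1) + 0.5547·1 = 0.5547.
u_2 = v_2 − 0.5547·q_1 = (0.4615, -2.0000, -1.0000, 0.6923).

u_2 = (0.4615, -2.0000, -1.0000, 0.6923)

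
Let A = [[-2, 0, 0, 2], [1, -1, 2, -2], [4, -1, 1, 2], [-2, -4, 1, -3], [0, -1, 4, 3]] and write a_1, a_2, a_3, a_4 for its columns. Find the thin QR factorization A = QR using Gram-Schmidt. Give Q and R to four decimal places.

e_1 = a_1/‖a_1‖ = (-2, 1, 4, -2, 0)/5.0000 = (-0.4000, 0.2000, 0.8000, -0.4000, 0.0000).
r_{12} = e_1·a_2 = 0.6000.
u_2 = a_2 − 0.6000·e_1 = (0.2400, -1.1200, -1.4800, -3.7600, -1.0000).
‖u_2‖ = 4.3174, so e_2 = (0.0556, -0.2594, -0.3428, -0.8709, -0.2316).
r_{13} = e_1·a_3 = 0.8000; r_{23} = e_2·a_3 = -2.6590.
u_3 = a_3 − 0.8000·e_1 + 2.6590·e_2 = (0.4678, 1.1502, -0.5515, -0.9957, 3.3841).
‖u_3‖ = 3.7802, so e_3 = (0.1238, 0.3043, -0.1459, -0.2634, 0.8952).
r_{14} = e_1·a_4 = 1.6000; r_{24} = e_2·a_4 = 1.8622; r_{34} = e_3·a_4 = 2.8231.
u_4 = a_4 − 1.6000·e_1 − 1.8622·e_2 − 2.8231·e_3 = (2.1871, -2.6959, 1.7702, 0.0054, 0.9040).
‖u_4‖ = 4.0003, so e_4 = (0.5467, -0.6739, 0.4425, 0.0014, 0.2260).

Q = [[-0.4000, 0.0556, 0.1238, 0.5467], [0.2000, -0.2594, 0.3043, -0.6739], [0.8000, -0.3428, -0.1459, 0.4425], [-0.4000, -0.8709, -0.2634, 0.0014], [0.0000, -0.2316, 0.8952, 0.2260]], R = [[5.0000, 0.6000, 0.8000, 1.6000], [0.0000, 4.3174, -2.6590, 1.8622], [0.0000, 0.0000, 3.7802, 2.8231], [0.0000, 0.0000, 0.0000, 4.0003]]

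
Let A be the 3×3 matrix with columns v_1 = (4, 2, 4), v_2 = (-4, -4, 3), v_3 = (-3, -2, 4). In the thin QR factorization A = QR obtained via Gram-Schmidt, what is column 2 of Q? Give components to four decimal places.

v_1 = (4, 2, 4); ‖v_1‖ = 6.0000, so e_1 = (0.6667, 0.3333, 0.6667).
e_1·v_2 = 0.6667·(-4) + 0.3333·(-4) + 0.6667·3 = -2.0000.
u_2 = v_2 + 2.0000·e_1 = (-2.6667, -3.3333, 4.3333).
‖u_2‖ = 6.0828, so e_2 = (-0.4384, -0.5480, 0.7124).

e_2 = (-0.4384, -0.5480, 0.7124)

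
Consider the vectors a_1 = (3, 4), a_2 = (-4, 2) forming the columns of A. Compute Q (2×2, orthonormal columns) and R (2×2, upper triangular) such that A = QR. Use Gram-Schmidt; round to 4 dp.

a_1 = (3, 4); ‖a_1‖ = 5.0000, so q_1 = (0.6000, 0.8000).
q_1·a_2 = 0.6000·(-4) + 0.8000·2 = -0.8000.
u_2 = a_2 + 0.8000·q_1 = (-3.5200, 2.6400).
‖u_2‖ = 4.4000, so q_2 = (-0.8000, 0.6000).

Q = [[0.6000, -0.8000], [0.8000, 0.6000]], R = [[5.0000, -0.8000], [0.0000, 4.4000]]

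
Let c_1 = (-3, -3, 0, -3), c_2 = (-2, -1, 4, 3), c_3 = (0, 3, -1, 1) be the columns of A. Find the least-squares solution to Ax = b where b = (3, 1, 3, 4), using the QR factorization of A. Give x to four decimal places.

c_1 = (-3, -3, 0, -3); ‖c_1‖ = 5.1962, so q_1 = (-0.5774, -0.5774, 0.0000, -0.5774).
q_1·c_2 = (-0.5774)·(-2) + (-0.5774)·(-1) + 0.0000·4 + (-0.5774)·3 = 0.0000.
u_2 = c_2 + 0.0000·q_1 = (-2.0000, -1.0000, 4.0000, 3.0000).
‖u_2‖ = 5.4772, so q_2 = (-0.3651, -0.1826, 0.7303, 0.5477).
q_1·c_3 = (-0.5774)·0 + (-0.5774)·3 + 0.0000·(-1) + (-0.5774)·1 = -2.3094; q_2·c_3 = (-0.3651)·0 + (-0.1826)·3 + 0.7303·(-1) + 0.5477·1 = -0.7303.
u_3 = c_3 + 2.3094·q_1 + 0.7303·q_2 = (-1.6000, 1.5333, -0.4667, 0.0667).
‖u_3‖ = 2.2657, so q_3 = (-0.7062, 0.6768, -0.2060, 0.0294).
Qᵀb = (-4.6188, 3.1038, -1.9420).
Back-substitute: x_3 = -1.9420/2.2657 = -0.8571.
x_2 = (3.1038 + 0.7303·(-0.8571))/5.4772 = 0.4524.
x_1 = (-4.6188 + 0.0000·0.4524 + 2.3094·(-0.8571))/5.1962 = -1.2698.

x = (-1.2698, 0.4524, -0.8571)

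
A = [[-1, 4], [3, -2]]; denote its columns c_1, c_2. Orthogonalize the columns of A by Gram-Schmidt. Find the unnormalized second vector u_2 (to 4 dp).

u_2 = (3.0000, 1.0000)

q_1 = c_1/‖c_1‖ = (-1, 3)/3.1623 = (-0.3162, 0.9487).
r_{12} = q_1·c_2 = -3.1623.
u_2 = c_2 + 3.1623·q_1 = (3.0000, 1.0000).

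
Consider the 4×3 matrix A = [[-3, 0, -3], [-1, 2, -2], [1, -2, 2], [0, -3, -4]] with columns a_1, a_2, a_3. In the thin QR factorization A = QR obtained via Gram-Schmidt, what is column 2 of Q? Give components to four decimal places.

q_1 = a_1/‖a_1‖ = (-3, -1, 1, 0)/3.3166 = (-0.9045, -0.3015, 0.3015, 0.0000).
r_{12} = q_1·a_2 = -1.2060.
u_2 = a_2 + 1.2060·q_1 = (-1.0909, 1.6364, -1.6364, -3.0000).
‖u_2‖ = 3.9428, so q_2 = (-0.2767, 0.4150, -0.4150, -0.7609).

q_2 = (-0.2767, 0.4150, -0.4150, -0.7609)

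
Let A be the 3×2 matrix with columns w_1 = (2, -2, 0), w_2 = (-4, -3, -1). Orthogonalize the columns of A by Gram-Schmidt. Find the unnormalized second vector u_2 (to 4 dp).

w_1 = (2, -2, 0); ‖w_1‖ = 2.8284, so q_1 = (0.7071, -0.7071, 0.0000).
q_1·w_2 = 0.7071·(-4) + (-0.7071)·(-3) + 0.0000·(-1) = -0.7071.
u_2 = w_2 + 0.7071·q_1 = (-3.5000, -3.5000, -1.0000).

u_2 = (-3.5000, -3.5000, -1.0000)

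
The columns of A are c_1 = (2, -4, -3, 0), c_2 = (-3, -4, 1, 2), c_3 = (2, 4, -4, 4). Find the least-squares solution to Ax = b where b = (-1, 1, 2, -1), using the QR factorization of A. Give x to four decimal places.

q_1 = c_1/‖c_1‖ = (2, -4, -3, 0)/5.3852 = (0.3714, -0.7428, -0.5571, 0.0000).
r_{12} = q_1·c_2 = 1.2999.
u_2 = c_2 − 1.2999·q_1 = (-3.4828, -3.0345, 1.7241, 2.0000).
‖u_2‖ = 5.3207, so q_2 = (-0.6546, -0.5703, 0.3240, 0.3759).
r_{13} = q_1·c_3 = 0.0000; r_{23} = q_2·c_3 = -3.3830.
u_3 = c_3 + 0.0000·q_1 + 3.3830·q_2 = (-0.2144, 2.0706, -2.9038, 5.2716).
‖u_3‖ = 6.3683, so q_3 = (-0.0337, 0.3251, -0.4560, 0.8278).
Qᵀb = (-2.2283, 0.3564, -1.3809).
Back-substitute: x_3 = -1.3809/6.3683 = -0.2168.
x_2 = (0.3564 + 3.3830·(-0.2168))/5.3207 = -0.0709.
x_1 = (-2.2283 − 1.2999·(-0.0709) + 0.0000·(-0.2168))/5.3852 = -0.3967.

x = (-0.3967, -0.0709, -0.2168)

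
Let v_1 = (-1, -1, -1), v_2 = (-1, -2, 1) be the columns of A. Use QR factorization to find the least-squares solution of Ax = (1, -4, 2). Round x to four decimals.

x = (-0.8571, 1.7857)

v_1 = (-1, -1, -1); ‖v_1‖ = 1.7321, so e_1 = (-0.5774, -0.5774, -0.5774).
e_1·v_2 = (-0.5774)·(-1) + (-0.5774)·(-2) + (-0.5774)·1 = 1.1547.
u_2 = v_2 − 1.1547·e_1 = (-0.3333, -1.3333, 1.6667).
‖u_2‖ = 2.1602, so e_2 = (-0.1543, -0.6172, 0.7715).
Qᵀb = (0.5774, 3.8576).
Back-substitute: x_2 = 3.8576/2.1602 = 1.7857.
x_1 = (0.5774 − 1.1547·1.7857)/1.7321 = -0.8571.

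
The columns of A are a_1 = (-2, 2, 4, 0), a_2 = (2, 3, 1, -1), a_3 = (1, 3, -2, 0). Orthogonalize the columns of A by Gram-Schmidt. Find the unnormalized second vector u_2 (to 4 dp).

u_2 = (2.5000, 2.5000, 0.0000, -1.0000)

a_1 = (-2, 2, 4, 0); ‖a_1‖ = 4.8990, so e_1 = (-0.4082, 0.4082, 0.8165, 0.0000).
e_1·a_2 = (-0.4082)·2 + 0.4082·3 + 0.8165·1 + 0.0000·(-1) = 1.2247.
u_2 = a_2 − 1.2247·e_1 = (2.5000, 2.5000, 0.0000, -1.0000).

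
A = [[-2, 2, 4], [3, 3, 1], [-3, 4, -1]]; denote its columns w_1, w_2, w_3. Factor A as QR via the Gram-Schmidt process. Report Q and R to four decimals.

Q = [[-0.4264, 0.2635, 0.8653], [0.6396, 0.7643, 0.0824], [-0.6396, 0.5886, -0.4945]], R = [[4.6904, -1.4924, -0.4264], [0.0000, 5.1742, 1.2299], [0.0000, 0.0000, 4.0380]]

e_1 = w_1/‖w_1‖ = (-2, 3, -3)/4.6904 = (-0.4264, 0.6396, -0.6396).
r_{12} = e_1·w_2 = -1.4924.
u_2 = w_2 + 1.4924·e_1 = (1.3636, 3.9545, 3.0455).
‖u_2‖ = 5.1742, so e_2 = (0.2635, 0.7643, 0.5886).
r_{13} = e_1·w_3 = -0.4264; r_{23} = e_2·w_3 = 1.2299.
u_3 = w_3 + 0.4264·e_1 − 1.2299·e_2 = (3.4941, 0.3328, -1.9966).
‖u_3‖ = 4.0380, so e_3 = (0.8653, 0.0824, -0.4945).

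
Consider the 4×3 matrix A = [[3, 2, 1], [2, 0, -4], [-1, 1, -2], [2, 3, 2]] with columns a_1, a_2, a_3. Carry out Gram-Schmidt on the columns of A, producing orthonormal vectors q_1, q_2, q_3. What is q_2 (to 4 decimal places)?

a_1 = (3, 2, -1, 2); ‖a_1‖ = 4.2426, so q_1 = (0.7071, 0.4714, -0.2357, 0.4714).
q_1·a_2 = 0.7071·2 + 0.4714·0 + (-0.2357)·1 + 0.4714·3 = 2.5927.
u_2 = a_2 − 2.5927·q_1 = (0.1667, -1.2222, 1.6111, 1.7778).
‖u_2‖ = 2.6977, so q_2 = (0.0618, -0.4531, 0.5972, 0.6590).

q_2 = (0.0618, -0.4531, 0.5972, 0.6590)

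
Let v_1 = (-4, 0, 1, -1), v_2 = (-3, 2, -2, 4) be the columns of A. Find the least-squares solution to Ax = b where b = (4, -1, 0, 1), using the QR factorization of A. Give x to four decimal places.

x = (-0.8978, -0.1398)

v_1 = (-4, 0, 1, -1); ‖v_1‖ = 4.2426, so q_1 = (-0.9428, 0.0000, 0.2357, -0.2357).
q_1·v_2 = (-0.9428)·(-3) + 0.0000·2 + 0.2357·(-2) + (-0.2357)·4 = 1.4142.
u_2 = v_2 − 1.4142·q_1 = (-1.6667, 2.0000, -2.3333, 4.3333).
‖u_2‖ = 5.5678, so q_2 = (-0.2993, 0.3592, -0.4191, 0.7783).
Qᵀb = (-4.0069, -0.7783).
Back-substitute: x_2 = -0.7783/5.5678 = -0.1398.
x_1 = (-4.0069 − 1.4142·(-0.1398))/4.2426 = -0.8978.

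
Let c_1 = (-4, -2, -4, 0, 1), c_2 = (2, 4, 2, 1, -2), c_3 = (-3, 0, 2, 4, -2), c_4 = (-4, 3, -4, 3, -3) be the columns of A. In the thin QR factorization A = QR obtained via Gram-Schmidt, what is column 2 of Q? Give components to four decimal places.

q_2 = (-0.2475, 0.7921, -0.2475, 0.3053, -0.3960)

c_1 = (-4, -2, -4, 0, 1); ‖c_1‖ = 6.0828, so q_1 = (-0.6576, -0.3288, -0.6576, 0.0000, 0.1644).
q_1·c_2 = (-0.6576)·2 + (-0.3288)·4 + (-0.6576)·2 + 0.0000·1 + 0.1644·(-2) = -4.2744.
u_2 = c_2 + 4.2744·q_1 = (-0.8108, 2.5946, -0.8108, 1.0000, -1.2973).
‖u_2‖ = 3.2756, so q_2 = (-0.2475, 0.7921, -0.2475, 0.3053, -0.3960).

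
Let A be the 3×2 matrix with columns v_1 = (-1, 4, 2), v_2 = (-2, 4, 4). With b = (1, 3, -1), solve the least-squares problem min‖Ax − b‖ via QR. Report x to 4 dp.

x = (2.1000, -1.3500)

e_1 = v_1/‖v_1‖ = (-1, 4, 2)/4.5826 = (-0.2182, 0.8729, 0.4364).
r_{12} = e_1·v_2 = 5.6737.
u_2 = v_2 − 5.6737·e_1 = (-0.7619, -0.9524, 1.5238).
‖u_2‖ = 1.9518, so e_2 = (-0.3904, -0.4880, 0.7807).
Qᵀb = (1.9640, -2.6349).
Back-substitute: x_2 = -2.6349/1.9518 = -1.3500.
x_1 = (1.9640 − 5.6737·(-1.3500))/4.5826 = 2.1000.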